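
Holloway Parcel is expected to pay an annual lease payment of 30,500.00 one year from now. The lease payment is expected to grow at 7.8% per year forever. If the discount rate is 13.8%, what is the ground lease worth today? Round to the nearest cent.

Growing perpetuity: P = D₁ / (r − g) = 30,500.0000 / (0.138 − 0.078) = 508,333.33

508333.33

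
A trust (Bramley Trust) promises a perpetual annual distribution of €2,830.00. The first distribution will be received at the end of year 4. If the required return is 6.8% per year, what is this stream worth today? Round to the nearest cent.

€34163.61

Value at end of year 3: C / r = €2,830.00 / 0.068 = €41,617.6471
Discount to today: PV = €41,617.6471 / (1 + 0.068)^3 = €41,617.6471 / 1.218186 = €34,163.61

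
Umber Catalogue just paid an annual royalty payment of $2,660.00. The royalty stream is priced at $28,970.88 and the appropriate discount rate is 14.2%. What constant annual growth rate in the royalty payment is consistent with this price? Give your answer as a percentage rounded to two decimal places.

4.60%

P = D₀(1+g)/(r−g) ⇒ P(r−g) = D₀(1+g) ⇒ g(P+D₀) = P·r − D₀
g = (P·r − D₀)/(P + D₀) = ($28,970.88×0.142 − $2,660.00) / ($28,970.88 + $2,660.00) = 0.045963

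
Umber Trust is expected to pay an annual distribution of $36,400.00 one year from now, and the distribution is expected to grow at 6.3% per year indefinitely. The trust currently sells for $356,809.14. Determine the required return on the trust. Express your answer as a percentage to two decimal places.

P = D₁/(r − g) ⇒ r = D₁/P + g = $36,400.0000/$356,809.14 + 0.063 = 0.102015 + 0.063 = 0.165015

16.50%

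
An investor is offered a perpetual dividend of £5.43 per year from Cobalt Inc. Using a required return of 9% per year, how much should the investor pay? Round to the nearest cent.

Level perpetuity: PV = C / r = £5.43 / 0.09 = £60.33

£60.33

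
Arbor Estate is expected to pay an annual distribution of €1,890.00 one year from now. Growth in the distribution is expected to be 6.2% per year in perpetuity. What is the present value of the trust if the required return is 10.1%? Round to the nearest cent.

Growing perpetuity: P = D₁ / (r − g) = €1,890.0000 / (0.101 − 0.062) = €48,461.54

€48461.54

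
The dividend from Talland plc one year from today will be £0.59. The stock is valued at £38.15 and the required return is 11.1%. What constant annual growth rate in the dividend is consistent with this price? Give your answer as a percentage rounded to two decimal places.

9.55%

P = D₁/(r−g) ⇒ g = r − D₁/P = 0.111 − £0.59/£38.15 = 0.095535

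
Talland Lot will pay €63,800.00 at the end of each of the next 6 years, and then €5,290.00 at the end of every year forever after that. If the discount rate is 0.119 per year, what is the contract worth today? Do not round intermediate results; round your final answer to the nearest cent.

PV of 6-year annuity: €63,800.00 × [1 − (1+0.119)^−6] / 0.119 = 263052.37626
Perpetuity value at year 6: €5,290.00 / 0.119 = 44453.78151
PV of perpetuity: 44453.78151 / (1+0.119)^6 = 22642.69890
Total PV = 263052.37626 + 22642.69890 = 285695.07517

€285695.08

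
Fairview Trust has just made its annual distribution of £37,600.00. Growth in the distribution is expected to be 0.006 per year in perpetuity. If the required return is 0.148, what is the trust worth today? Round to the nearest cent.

D₁ = D₀ × (1 + g) = £37,600.00 × 1.006 = £37,825.6000
Growing perpetuity: P = D₁ / (r − g) = £37,825.6000 / (0.148 − 0.006) = £266,377.46

£266377.46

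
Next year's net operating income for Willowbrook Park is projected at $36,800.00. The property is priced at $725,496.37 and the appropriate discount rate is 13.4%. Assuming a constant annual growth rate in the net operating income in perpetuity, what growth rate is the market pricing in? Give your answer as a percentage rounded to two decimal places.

8.33%

P = D₁/(r−g) ⇒ g = r − D₁/P = 0.134 − $36,800.00/$725,496.37 = 0.083276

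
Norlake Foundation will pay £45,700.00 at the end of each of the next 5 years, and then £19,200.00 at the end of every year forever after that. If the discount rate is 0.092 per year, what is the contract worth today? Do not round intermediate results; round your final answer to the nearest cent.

£311238.73

PV of 5-year annuity: £45,700.00 × [1 − (1+0.092)^−5] / 0.092 = 176838.43745
Perpetuity value at year 5: £19,200.00 / 0.092 = 208695.65217
PV of perpetuity: 208695.65217 / (1+0.092)^5 = 134400.29115
Total PV = 176838.43745 + 134400.29115 = 311238.72859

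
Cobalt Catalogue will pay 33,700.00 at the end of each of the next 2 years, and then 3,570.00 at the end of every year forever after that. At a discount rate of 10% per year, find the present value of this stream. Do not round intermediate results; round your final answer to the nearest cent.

PV of 2-year annuity: 33,700.00 × [1 − (1+0.1)^−2] / 0.1 = 58487.60331
Perpetuity value at year 2: 3,570.00 / 0.1 = 35700.00000
PV of perpetuity: 35700.00000 / (1+0.1)^2 = 29504.13223
Total PV = 58487.60331 + 29504.13223 = 87991.73554

87991.74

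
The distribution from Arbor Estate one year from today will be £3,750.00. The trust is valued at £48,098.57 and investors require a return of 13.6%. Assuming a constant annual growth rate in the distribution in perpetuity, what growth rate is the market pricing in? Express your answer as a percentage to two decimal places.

5.80%

P = D₁/(r−g) ⇒ g = r − D₁/P = 0.136 − £3,750.00/£48,098.57 = 0.058035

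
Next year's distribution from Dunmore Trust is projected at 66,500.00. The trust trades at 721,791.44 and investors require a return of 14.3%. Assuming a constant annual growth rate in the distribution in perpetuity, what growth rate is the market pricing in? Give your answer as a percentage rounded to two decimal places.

5.09%

P = D₁/(r−g) ⇒ g = r − D₁/P = 0.143 − 66,500.00/721,791.44 = 0.050868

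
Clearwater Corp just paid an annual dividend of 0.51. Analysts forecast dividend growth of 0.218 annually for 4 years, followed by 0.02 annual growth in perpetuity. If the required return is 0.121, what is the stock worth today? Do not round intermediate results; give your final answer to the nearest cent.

9.70

D_1 = 0.62118
D_2 = 0.75660
D_3 = 0.92154
D_4 = 1.12243
Terminal value at year 4: TV = D_4×(1+g_2)/(r−g_2) = 1.14488/0.101 = 11.33543
P_0 = D_1/(1+r)^1 + D_2/(1+r)^2 + D_3/(1+r)^3 + D_4/(1+r)^4 + TV/(1+r)^4
    = 0.55413 + 0.60208 + 0.65418 + 0.71078 + 7.17820 = 9.69937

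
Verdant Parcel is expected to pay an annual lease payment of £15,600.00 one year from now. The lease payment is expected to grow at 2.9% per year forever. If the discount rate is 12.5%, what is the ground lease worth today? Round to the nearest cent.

Growing perpetuity: P = D₁ / (r − g) = £15,600.0000 / (0.125 − 0.029) = £162,500.00

£162500.00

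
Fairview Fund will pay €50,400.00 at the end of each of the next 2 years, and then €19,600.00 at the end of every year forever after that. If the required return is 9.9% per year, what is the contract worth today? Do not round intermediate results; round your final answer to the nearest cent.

€251506.17

PV of 2-year annuity: €50,400.00 × [1 − (1+0.099)^−2] / 0.099 = 87588.60110
Perpetuity value at year 2: €19,600.00 / 0.099 = 197979.79798
PV of perpetuity: 197979.79798 / (1+0.099)^2 = 163917.56422
Total PV = 87588.60110 + 163917.56422 = 251506.16532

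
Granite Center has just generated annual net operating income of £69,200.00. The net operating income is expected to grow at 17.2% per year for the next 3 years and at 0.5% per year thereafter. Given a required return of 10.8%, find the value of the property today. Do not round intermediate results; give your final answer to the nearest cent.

D_1 = 81102.40000
D_2 = 95052.01280
D_3 = 111400.95900
Terminal value at year 3: TV = D_3×(1+g_2)/(r−g_2) = 111957.96380/0.103 = 1086970.52230
P_0 = D_1/(1+r)^1 + D_2/(1+r)^2 + D_3/(1+r)^3 + TV/(1+r)^3
    = 73197.11191 + 77425.10394 + 81897.31211 + 799095.13269 = 1031614.66065

£1031614.66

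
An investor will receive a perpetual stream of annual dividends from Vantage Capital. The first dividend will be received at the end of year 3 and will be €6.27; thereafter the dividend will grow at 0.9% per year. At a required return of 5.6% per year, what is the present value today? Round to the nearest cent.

€119.63

Value at end of year 2: C₁ / (r − g) = €6.27 / (0.056 − 0.009) = €133.4043
Discount to today: PV = €133.4043 / (1 + 0.056)^2 = €133.4043 / 1.115136 = €119.63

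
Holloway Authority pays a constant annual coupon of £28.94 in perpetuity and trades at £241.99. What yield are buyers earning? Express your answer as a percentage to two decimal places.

11.96%

P = C/r ⇒ r = C/P = £28.94/£241.99 = 0.119592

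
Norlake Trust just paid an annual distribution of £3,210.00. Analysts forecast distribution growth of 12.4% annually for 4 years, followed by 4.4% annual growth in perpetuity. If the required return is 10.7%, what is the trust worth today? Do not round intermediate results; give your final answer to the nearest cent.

D_1 = 3608.04000
D_2 = 4055.43696
D_3 = 4558.31114
D_4 = 5123.54172
Terminal value at year 4: TV = D_4×(1+g_2)/(r−g_2) = 5348.97756/0.063 = 84904.40572
P_0 = D_1/(1+r)^1 + D_2/(1+r)^2 + D_3/(1+r)^3 + D_4/(1+r)^4 + TV/(1+r)^4
    = 3259.29539 + 3309.34781 + 3360.16887 + 3411.77037 + 56537.90907 = 69878.49151

£69878.49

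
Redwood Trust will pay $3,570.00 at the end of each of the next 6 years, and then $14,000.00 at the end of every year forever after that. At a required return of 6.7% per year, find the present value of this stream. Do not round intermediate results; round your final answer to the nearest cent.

PV of 6-year annuity: $3,570.00 × [1 − (1+0.067)^−6] / 0.067 = 17175.29416
Perpetuity value at year 6: $14,000.00 / 0.067 = 208955.22388
PV of perpetuity: 208955.22388 / (1+0.067)^6 = 141601.12913
Total PV = 17175.29416 + 141601.12913 = 158776.42329

$158776.42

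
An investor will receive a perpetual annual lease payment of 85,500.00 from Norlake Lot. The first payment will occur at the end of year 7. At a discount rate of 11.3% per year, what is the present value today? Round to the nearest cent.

Value at end of year 6: C / r = 85,500.00 / 0.113 = 756,637.1681
Discount to today: PV = 756,637.1681 / (1 + 0.113)^6 = 756,637.1681 / 1.900951 = 398,030.81

398030.81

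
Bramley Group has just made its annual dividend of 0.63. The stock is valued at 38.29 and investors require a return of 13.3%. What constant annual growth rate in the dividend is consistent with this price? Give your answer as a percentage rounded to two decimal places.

11.47%

P = D₀(1+g)/(r−g) ⇒ P(r−g) = D₀(1+g) ⇒ g(P+D₀) = P·r − D₀
g = (P·r − D₀)/(P + D₀) = (38.29×0.133 − 0.63) / (38.29 + 0.63) = 0.114660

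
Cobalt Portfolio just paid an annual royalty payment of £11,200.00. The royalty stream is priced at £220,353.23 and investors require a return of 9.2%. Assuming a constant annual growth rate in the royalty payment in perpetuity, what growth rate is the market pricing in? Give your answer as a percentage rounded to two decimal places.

3.92%

P = D₀(1+g)/(r−g) ⇒ P(r−g) = D₀(1+g) ⇒ g(P+D₀) = P·r − D₀
g = (P·r − D₀)/(P + D₀) = (£220,353.23×0.092 − £11,200.00) / (£220,353.23 + £11,200.00) = 0.039181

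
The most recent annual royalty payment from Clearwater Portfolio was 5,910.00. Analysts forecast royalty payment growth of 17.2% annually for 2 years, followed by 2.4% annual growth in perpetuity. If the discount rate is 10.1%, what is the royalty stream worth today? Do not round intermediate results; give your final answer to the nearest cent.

102046.82

D_1 = 6926.52000
D_2 = 8117.88144
Terminal value at year 2: TV = D_2×(1+g_2)/(r−g_2) = 8312.71059/0.077 = 107957.28045
P_0 = D_1/(1+r)^1 + D_2/(1+r)^2 + TV/(1+r)^2
    = 6291.11717 + 6696.81137 + 89058.89407 = 102046.82261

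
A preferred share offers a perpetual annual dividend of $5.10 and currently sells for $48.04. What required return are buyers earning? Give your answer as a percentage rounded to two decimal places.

10.62%

P = C/r ⇒ r = C/P = $5.10/$48.04 = 0.106162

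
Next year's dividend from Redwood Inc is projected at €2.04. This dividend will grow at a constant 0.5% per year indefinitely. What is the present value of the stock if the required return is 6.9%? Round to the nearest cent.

Growing perpetuity: P = D₁ / (r − g) = €2.0400 / (0.069 − 0.005) = €31.88

€31.88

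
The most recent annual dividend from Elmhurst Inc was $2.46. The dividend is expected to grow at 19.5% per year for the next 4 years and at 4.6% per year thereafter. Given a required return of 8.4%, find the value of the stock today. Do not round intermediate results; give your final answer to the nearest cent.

$112.64

D_1 = 2.93970
D_2 = 3.51294
D_3 = 4.19797
D_4 = 5.01657
Terminal value at year 4: TV = D_4×(1+g_2)/(r−g_2) = 5.24733/0.038 = 138.08764
P_0 = D_1/(1+r)^1 + D_2/(1+r)^2 + D_3/(1+r)^3 + D_4/(1+r)^4 + TV/(1+r)^4
    = 2.71190 + 2.98959 + 3.29573 + 3.63320 + 100.00868 = 112.63910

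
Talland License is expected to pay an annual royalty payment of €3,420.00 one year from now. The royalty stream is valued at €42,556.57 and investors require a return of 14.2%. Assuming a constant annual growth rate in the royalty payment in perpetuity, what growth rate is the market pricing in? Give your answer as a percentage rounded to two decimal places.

6.16%

P = D₁/(r−g) ⇒ g = r − D₁/P = 0.142 − €3,420.00/€42,556.57 = 0.061636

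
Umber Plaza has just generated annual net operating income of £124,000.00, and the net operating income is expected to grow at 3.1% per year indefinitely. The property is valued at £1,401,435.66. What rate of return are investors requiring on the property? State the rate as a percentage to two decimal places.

D₁ = £124,000.00 × 1.031 = £127,844.0000
P = D₁/(r − g) ⇒ r = D₁/P + g = £127,844.0000/£1,401,435.66 + 0.031 = 0.091224 + 0.031 = 0.122224

12.22%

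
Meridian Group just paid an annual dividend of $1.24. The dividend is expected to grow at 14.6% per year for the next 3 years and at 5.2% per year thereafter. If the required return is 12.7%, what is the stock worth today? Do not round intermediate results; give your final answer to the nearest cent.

D_1 = 1.42104
D_2 = 1.62851
D_3 = 1.86627
Terminal value at year 3: TV = D_3×(1+g_2)/(r−g_2) = 1.96332/0.075 = 26.17761
P_0 = D_1/(1+r)^1 + D_2/(1+r)^2 + D_3/(1+r)^3 + TV/(1+r)^3
    = 1.26091 + 1.28216 + 1.30378 + 18.28767 = 22.13451

$22.13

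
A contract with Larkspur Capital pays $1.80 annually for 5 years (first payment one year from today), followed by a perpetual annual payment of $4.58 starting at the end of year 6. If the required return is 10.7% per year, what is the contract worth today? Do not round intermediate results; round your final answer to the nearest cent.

$32.45

PV of 5-year annuity: $1.80 × [1 − (1+0.107)^−5] / 0.107 = 6.70313
Perpetuity value at year 5: $4.58 / 0.107 = 42.80374
PV of perpetuity: 42.80374 / (1+0.107)^5 = 25.74801
Total PV = 6.70313 + 25.74801 = 32.45113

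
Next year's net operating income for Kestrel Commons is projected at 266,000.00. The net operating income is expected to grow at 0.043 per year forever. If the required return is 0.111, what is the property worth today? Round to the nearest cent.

3911764.71

Growing perpetuity: P = D₁ / (r − g) = 266,000.0000 / (0.111 − 0.043) = 3,911,764.71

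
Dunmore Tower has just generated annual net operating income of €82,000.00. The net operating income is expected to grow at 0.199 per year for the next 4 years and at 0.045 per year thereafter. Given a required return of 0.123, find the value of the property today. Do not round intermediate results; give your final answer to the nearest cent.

D_1 = 98318.00000
D_2 = 117883.28200
D_3 = 141342.05512
D_4 = 169469.12409
Terminal value at year 4: TV = D_4×(1+g_2)/(r−g_2) = 177095.23467/0.078 = 2270451.72654
P_0 = D_1/(1+r)^1 + D_2/(1+r)^2 + D_3/(1+r)^3 + D_4/(1+r)^4 + TV/(1+r)^4
    = 87549.42119 + 93474.40428 + 99800.36575 + 106554.44215 + 1427556.30828 = 1814934.94165

€1814934.94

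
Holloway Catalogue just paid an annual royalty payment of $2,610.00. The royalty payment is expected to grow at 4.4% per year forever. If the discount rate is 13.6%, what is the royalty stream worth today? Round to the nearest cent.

$29617.83

D₁ = D₀ × (1 + g) = $2,610.00 × 1.044 = $2,724.8400
Growing perpetuity: P = D₁ / (r − g) = $2,724.8400 / (0.136 − 0.044) = $29,617.83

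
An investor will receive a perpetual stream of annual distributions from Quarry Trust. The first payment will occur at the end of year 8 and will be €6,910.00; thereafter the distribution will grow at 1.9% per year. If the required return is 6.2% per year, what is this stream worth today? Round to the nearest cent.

Value at end of year 7: C₁ / (r − g) = €6,910.00 / (0.062 − 0.019) = €160,697.6744
Discount to today: PV = €160,697.6744 / (1 + 0.062)^7 = €160,697.6744 / 1.523602 = €105,472.19

€105472.19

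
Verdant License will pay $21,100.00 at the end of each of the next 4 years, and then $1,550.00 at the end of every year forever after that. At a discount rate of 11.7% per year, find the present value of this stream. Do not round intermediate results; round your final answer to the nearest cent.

PV of 4-year annuity: $21,100.00 × [1 − (1+0.117)^−4] / 0.117 = 64495.11791
Perpetuity value at year 4: $1,550.00 / 0.117 = 13247.86325
PV of perpetuity: 13247.86325 / (1+0.117)^4 = 8510.07023
Total PV = 64495.11791 + 8510.07023 = 73005.18813

$73005.19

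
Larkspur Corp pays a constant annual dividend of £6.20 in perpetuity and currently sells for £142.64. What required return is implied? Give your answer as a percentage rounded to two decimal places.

4.35%

P = C/r ⇒ r = C/P = £6.20/£142.64 = 0.043466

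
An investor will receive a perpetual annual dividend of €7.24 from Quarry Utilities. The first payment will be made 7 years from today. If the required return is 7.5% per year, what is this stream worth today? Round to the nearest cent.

€62.55

Value at end of year 6: C / r = €7.24 / 0.075 = €96.5333
Discount to today: PV = €96.5333 / (1 + 0.075)^6 = €96.5333 / 1.543302 = €62.55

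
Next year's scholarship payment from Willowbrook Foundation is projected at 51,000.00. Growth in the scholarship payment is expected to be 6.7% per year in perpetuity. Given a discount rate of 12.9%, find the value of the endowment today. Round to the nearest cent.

822580.65

Growing perpetuity: P = D₁ / (r − g) = 51,000.0000 / (0.129 − 0.067) = 822,580.65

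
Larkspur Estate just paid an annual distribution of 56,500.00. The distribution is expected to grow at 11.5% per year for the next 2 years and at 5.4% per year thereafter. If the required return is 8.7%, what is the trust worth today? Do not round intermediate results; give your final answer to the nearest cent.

2016144.80

D_1 = 62997.50000
D_2 = 70242.21250
Terminal value at year 2: TV = D_2×(1+g_2)/(r−g_2) = 74035.29198/0.033 = 2243493.69621
P_0 = D_1/(1+r)^1 + D_2/(1+r)^2 + TV/(1+r)^2
    = 57955.38178 + 59448.25270 + 1898741.16214 = 2016144.79663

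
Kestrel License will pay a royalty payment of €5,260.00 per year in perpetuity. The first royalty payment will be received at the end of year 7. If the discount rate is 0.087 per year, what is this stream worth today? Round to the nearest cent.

Value at end of year 6: C / r = €5,260.00 / 0.087 = €60,459.7701
Discount to today: PV = €60,459.7701 / (1 + 0.087)^6 = €60,459.7701 / 1.649595 = €36,651.29

€36651.29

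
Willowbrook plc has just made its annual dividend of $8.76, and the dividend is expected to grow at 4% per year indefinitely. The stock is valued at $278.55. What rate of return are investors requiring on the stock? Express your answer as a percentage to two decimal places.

D₁ = $8.76 × 1.04 = $9.1104
P = D₁/(r − g) ⇒ r = D₁/P + g = $9.1104/$278.55 + 0.04 = 0.032707 + 0.04 = 0.072707

7.27%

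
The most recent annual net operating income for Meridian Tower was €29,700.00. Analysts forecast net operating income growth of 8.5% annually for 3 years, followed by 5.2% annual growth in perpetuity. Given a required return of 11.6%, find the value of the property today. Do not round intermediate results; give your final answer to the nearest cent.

D_1 = 32224.50000
D_2 = 34963.58250
D_3 = 37935.48701
Terminal value at year 3: TV = D_3×(1+g_2)/(r−g_2) = 39908.13234/0.064 = 623564.56777
P_0 = D_1/(1+r)^1 + D_2/(1+r)^2 + D_3/(1+r)^3 + TV/(1+r)^3
    = 28875.00000 + 28072.91667 + 27293.11343 + 448630.55194 = 532871.58203

€532871.58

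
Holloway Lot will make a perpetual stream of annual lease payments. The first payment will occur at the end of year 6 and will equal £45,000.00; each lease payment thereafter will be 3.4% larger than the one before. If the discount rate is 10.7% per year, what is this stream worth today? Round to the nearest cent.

£370810.10

Value at end of year 5: C₁ / (r − g) = £45,000.00 / (0.107 − 0.034) = £616,438.3562
Discount to today: PV = £616,438.3562 / (1 + 0.107)^5 = £616,438.3562 / 1.662410 = £370,810.10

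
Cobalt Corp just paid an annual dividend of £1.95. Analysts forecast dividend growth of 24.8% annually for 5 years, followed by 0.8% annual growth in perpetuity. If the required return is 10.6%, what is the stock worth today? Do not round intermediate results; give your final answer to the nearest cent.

£50.91

D_1 = 2.43360
D_2 = 3.03713
D_3 = 3.79034
D_4 = 4.73035
D_5 = 5.90347
Terminal value at year 5: TV = D_5×(1+g_2)/(r−g_2) = 5.95070/0.098 = 60.72143
P_0 = D_1/(1+r)^1 + D_2/(1+r)^2 + D_3/(1+r)^3 + D_4/(1+r)^4 + D_5/(1+r)^5 + TV/(1+r)^5
    = 2.20036 + 2.48287 + 2.80164 + 3.16135 + 3.56724 + 36.69158 = 50.90503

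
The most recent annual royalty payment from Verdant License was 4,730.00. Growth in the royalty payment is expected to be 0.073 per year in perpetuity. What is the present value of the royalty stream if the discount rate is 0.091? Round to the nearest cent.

281960.56

D₁ = D₀ × (1 + g) = 4,730.00 × 1.073 = 5,075.2900
Growing perpetuity: P = D₁ / (r − g) = 5,075.2900 / (0.091 − 0.073) = 281,960.56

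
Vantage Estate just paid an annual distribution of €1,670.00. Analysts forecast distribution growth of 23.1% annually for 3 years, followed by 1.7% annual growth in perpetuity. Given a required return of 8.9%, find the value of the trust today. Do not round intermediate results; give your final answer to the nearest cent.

€40505.67

D_1 = 2055.77000
D_2 = 2530.65287
D_3 = 3115.23368
Terminal value at year 3: TV = D_3×(1+g_2)/(r−g_2) = 3168.19266/0.072 = 44002.67577
P_0 = D_1/(1+r)^1 + D_2/(1+r)^2 + D_3/(1+r)^3 + TV/(1+r)^3
    = 1887.75941 + 2133.91353 + 2412.16488 + 34071.82898 = 40505.66681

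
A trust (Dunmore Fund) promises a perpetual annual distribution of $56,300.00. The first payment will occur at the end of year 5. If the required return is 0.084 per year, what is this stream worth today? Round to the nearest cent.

Value at end of year 4: C / r = $56,300.00 / 0.084 = $670,238.0952
Discount to today: PV = $670,238.0952 / (1 + 0.084)^4 = $670,238.0952 / 1.380757 = $485,413.64

$485413.64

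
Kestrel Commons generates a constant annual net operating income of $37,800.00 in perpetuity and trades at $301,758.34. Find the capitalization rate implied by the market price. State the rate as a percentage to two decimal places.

12.53%

P = C/r ⇒ r = C/P = $37,800.00/$301,758.34 = 0.125266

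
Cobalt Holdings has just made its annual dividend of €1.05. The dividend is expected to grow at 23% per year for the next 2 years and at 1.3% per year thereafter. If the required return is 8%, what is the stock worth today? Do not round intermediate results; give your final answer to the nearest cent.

D_1 = 1.29150
D_2 = 1.58855
Terminal value at year 2: TV = D_2×(1+g_2)/(r−g_2) = 1.60920/0.067 = 24.01785
P_0 = D_1/(1+r)^1 + D_2/(1+r)^2 + TV/(1+r)^2
    = 1.19583 + 1.36192 + 20.59144 = 23.14919

€23.15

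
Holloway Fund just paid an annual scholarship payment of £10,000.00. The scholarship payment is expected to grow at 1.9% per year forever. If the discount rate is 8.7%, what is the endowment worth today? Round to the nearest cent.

£149852.94

D₁ = D₀ × (1 + g) = £10,000.00 × 1.019 = £10,190.0000
Growing perpetuity: P = D₁ / (r − g) = £10,190.0000 / (0.087 − 0.019) = £149,852.94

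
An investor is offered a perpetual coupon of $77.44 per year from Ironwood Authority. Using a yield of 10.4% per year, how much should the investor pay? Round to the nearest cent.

Level perpetuity: PV = C / r = $77.44 / 0.104 = $744.62

$744.62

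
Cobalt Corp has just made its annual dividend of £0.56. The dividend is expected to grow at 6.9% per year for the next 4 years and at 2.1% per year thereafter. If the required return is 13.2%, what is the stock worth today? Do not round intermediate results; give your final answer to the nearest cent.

£6.04

D_1 = 0.59864
D_2 = 0.63995
D_3 = 0.68410
D_4 = 0.73131
Terminal value at year 4: TV = D_4×(1+g_2)/(r−g_2) = 0.74666/0.111 = 6.72669
P_0 = D_1/(1+r)^1 + D_2/(1+r)^2 + D_3/(1+r)^3 + D_4/(1+r)^4 + TV/(1+r)^4
    = 0.52883 + 0.49940 + 0.47161 + 0.44536 + 4.09653 = 6.04173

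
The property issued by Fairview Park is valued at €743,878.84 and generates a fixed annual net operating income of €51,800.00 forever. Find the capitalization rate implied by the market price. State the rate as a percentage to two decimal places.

6.96%

P = C/r ⇒ r = C/P = €51,800.00/€743,878.84 = 0.069635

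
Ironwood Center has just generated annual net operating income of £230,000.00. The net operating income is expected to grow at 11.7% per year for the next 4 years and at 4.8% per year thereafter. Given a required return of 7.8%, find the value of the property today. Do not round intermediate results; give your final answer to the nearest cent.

D_1 = 256910.00000
D_2 = 286968.47000
D_3 = 320543.78099
D_4 = 358047.40337
Terminal value at year 4: TV = D_4×(1+g_2)/(r−g_2) = 375233.67873/0.03 = 12507789.29091
P_0 = D_1/(1+r)^1 + D_2/(1+r)^2 + D_3/(1+r)^3 + D_4/(1+r)^4 + TV/(1+r)^4
    = 238320.96475 + 246942.96626 + 255876.89546 + 265134.03732 + 9262015.70376 = 10268290.56755

£10268290.57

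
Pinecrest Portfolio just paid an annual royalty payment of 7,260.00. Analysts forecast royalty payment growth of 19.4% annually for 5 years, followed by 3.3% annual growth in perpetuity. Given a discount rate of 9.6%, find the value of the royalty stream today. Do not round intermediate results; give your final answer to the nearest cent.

229948.17

D_1 = 8668.44000
D_2 = 10350.11736
D_3 = 12358.04013
D_4 = 14755.49991
D_5 = 17618.06690
Terminal value at year 5: TV = D_5×(1+g_2)/(r−g_2) = 18199.46310/0.063 = 288880.36672
P_0 = D_1/(1+r)^1 + D_2/(1+r)^2 + D_3/(1+r)^3 + D_4/(1+r)^4 + D_5/(1+r)^5 + TV/(1+r)^5
    = 7909.16058 + 8616.36655 + 9386.80808 + 10226.13946 + 11140.52055 + 182669.17022 = 229948.16545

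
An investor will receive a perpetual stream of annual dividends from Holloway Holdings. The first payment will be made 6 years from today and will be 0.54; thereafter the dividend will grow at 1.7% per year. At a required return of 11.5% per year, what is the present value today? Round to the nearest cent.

Value at end of year 5: C₁ / (r − g) = 0.54 / (0.115 − 0.017) = 5.5102
Discount to today: PV = 5.5102 / (1 + 0.115)^5 = 5.5102 / 1.723353 = 3.20

3.20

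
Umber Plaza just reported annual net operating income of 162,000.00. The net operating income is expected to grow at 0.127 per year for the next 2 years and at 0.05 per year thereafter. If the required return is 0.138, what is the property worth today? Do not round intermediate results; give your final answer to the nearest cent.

2215084.38

D_1 = 182574.00000
D_2 = 205760.89800
Terminal value at year 2: TV = D_2×(1+g_2)/(r−g_2) = 216048.94290/0.088 = 2455101.62386
P_0 = D_1/(1+r)^1 + D_2/(1+r)^2 + TV/(1+r)^2
    = 160434.09490 + 158883.32597 + 1895766.95762 = 2215084.37849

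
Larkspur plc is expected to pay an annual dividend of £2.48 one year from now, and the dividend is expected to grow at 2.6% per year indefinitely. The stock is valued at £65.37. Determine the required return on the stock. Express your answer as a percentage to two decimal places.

6.39%

P = D₁/(r − g) ⇒ r = D₁/P + g = £2.4800/£65.37 + 0.026 = 0.037938 + 0.026 = 0.063938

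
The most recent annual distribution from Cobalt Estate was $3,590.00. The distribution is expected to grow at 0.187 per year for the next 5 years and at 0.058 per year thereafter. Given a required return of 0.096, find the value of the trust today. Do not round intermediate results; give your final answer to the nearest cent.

$171883.16

D_1 = 4261.33000
D_2 = 5058.19871
D_3 = 6004.08187
D_4 = 7126.84518
D_5 = 8459.56523
Terminal value at year 5: TV = D_5×(1+g_2)/(r−g_2) = 8950.22001/0.038 = 235532.10552
P_0 = D_1/(1+r)^1 + D_2/(1+r)^2 + D_3/(1+r)^3 + D_4/(1+r)^4 + D_5/(1+r)^5 + TV/(1+r)^5
    = 3888.07482 + 4210.89855 + 4560.52607 + 4939.18289 + 5349.27928 + 148935.19682 = 171883.15844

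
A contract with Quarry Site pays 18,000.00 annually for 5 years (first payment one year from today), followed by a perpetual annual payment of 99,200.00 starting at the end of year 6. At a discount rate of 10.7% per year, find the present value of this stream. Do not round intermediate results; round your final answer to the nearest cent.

PV of 5-year annuity: 18,000.00 × [1 − (1+0.107)^−5] / 0.107 = 67031.26372
Perpetuity value at year 5: 99,200.00 / 0.107 = 927102.80374
PV of perpetuity: 927102.80374 / (1+0.107)^5 = 557686.06146
Total PV = 67031.26372 + 557686.06146 = 624717.32518

624717.33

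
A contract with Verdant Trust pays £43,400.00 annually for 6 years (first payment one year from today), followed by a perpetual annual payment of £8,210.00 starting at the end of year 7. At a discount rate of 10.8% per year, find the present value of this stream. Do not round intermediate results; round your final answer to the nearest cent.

£225752.83

PV of 6-year annuity: £43,400.00 × [1 − (1+0.108)^−6] / 0.108 = 184668.05981
Perpetuity value at year 6: £8,210.00 / 0.108 = 76018.51852
PV of perpetuity: 76018.51852 / (1+0.108)^6 = 41084.76803
Total PV = 184668.05981 + 41084.76803 = 225752.82784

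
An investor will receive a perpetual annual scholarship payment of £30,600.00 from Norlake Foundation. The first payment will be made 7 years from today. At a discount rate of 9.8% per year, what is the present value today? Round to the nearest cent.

Value at end of year 6: C / r = £30,600.00 / 0.098 = £312,244.8980
Discount to today: PV = £312,244.8980 / (1 + 0.098)^6 = £312,244.8980 / 1.752323 = £178,189.17

£178189.17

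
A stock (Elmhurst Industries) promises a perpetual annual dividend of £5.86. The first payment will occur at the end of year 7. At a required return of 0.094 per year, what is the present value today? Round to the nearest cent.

£36.36

Value at end of year 6: C / r = £5.86 / 0.094 = £62.3404
Discount to today: PV = £62.3404 / (1 + 0.094)^6 = £62.3404 / 1.714368 = £36.36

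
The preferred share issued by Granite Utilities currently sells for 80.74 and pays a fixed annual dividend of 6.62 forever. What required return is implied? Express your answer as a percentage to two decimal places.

P = C/r ⇒ r = C/P = 6.62/80.74 = 0.081992

8.20%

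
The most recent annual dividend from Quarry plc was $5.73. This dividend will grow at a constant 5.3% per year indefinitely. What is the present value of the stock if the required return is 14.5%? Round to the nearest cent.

$65.58

D₁ = D₀ × (1 + g) = $5.73 × 1.053 = $6.0337
Growing perpetuity: P = D₁ / (r − g) = $6.0337 / (0.145 − 0.053) = $65.58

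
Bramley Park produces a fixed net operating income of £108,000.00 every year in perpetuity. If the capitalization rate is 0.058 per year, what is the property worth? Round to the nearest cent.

£1862068.97

Level perpetuity: PV = C / r = £108,000.00 / 0.058 = £1,862,068.97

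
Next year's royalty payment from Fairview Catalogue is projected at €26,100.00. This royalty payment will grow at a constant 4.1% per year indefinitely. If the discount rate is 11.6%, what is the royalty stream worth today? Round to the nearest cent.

Growing perpetuity: P = D₁ / (r − g) = €26,100.0000 / (0.116 − 0.041) = €348,000.00

€348000.00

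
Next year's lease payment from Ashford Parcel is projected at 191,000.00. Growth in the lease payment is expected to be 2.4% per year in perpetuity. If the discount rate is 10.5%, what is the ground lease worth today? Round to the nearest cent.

Growing perpetuity: P = D₁ / (r − g) = 191,000.0000 / (0.105 − 0.024) = 2,358,024.69

2358024.69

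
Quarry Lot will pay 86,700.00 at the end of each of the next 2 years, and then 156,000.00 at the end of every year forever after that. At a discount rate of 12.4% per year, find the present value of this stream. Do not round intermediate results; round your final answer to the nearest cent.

PV of 2-year annuity: 86,700.00 × [1 − (1+0.124)^−2] / 0.124 = 145760.88195
Perpetuity value at year 2: 156,000.00 / 0.124 = 1258064.51613
PV of perpetuity: 1258064.51613 / (1+0.124)^2 = 995795.80119
Total PV = 145760.88195 + 995795.80119 = 1141556.68315

1141556.68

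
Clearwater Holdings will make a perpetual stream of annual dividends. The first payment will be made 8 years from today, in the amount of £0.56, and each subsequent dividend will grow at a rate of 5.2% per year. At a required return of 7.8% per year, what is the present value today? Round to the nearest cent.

Value at end of year 7: C₁ / (r − g) = £0.56 / (0.078 − 0.052) = £21.5385
Discount to today: PV = £21.5385 / (1 + 0.078)^7 = £21.5385 / 1.691731 = £12.73

£12.73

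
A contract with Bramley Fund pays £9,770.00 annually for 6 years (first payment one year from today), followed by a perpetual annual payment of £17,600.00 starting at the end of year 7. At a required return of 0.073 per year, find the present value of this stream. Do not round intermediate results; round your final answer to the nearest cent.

£204117.04

PV of 6-year annuity: £9,770.00 × [1 − (1+0.073)^−6] / 0.073 = 46140.91137
Perpetuity value at year 6: £17,600.00 / 0.073 = 241095.89041
PV of perpetuity: 241095.89041 / (1+0.073)^6 = 157976.13195
Total PV = 46140.91137 + 157976.13195 = 204117.04332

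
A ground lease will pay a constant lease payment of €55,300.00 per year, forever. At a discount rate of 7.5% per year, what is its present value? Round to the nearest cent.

Level perpetuity: PV = C / r = €55,300.00 / 0.075 = €737,333.33

€737333.33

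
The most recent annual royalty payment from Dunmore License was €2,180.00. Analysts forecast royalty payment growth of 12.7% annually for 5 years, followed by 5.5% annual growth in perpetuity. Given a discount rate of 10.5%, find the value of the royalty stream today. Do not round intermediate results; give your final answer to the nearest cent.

D_1 = 2456.86000
D_2 = 2768.88122
D_3 = 3120.52913
D_4 = 3516.83634
D_5 = 3963.47455
Terminal value at year 5: TV = D_5×(1+g_2)/(r−g_2) = 4181.46565/0.05 = 83629.31300
P_0 = D_1/(1+r)^1 + D_2/(1+r)^2 + D_3/(1+r)^3 + D_4/(1+r)^4 + D_5/(1+r)^5 + TV/(1+r)^5
    = 2223.40271 + 2267.66956 + 2312.81773 + 2358.86478 + 2405.82860 + 50762.98350 = 62331.56688

€62331.57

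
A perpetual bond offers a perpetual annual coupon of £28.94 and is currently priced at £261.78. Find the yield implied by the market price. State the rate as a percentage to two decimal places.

11.06%

P = C/r ⇒ r = C/P = £28.94/£261.78 = 0.110551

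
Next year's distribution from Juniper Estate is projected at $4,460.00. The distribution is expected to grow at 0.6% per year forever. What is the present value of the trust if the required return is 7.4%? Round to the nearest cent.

$65588.24

Growing perpetuity: P = D₁ / (r − g) = $4,460.0000 / (0.074 − 0.006) = $65,588.24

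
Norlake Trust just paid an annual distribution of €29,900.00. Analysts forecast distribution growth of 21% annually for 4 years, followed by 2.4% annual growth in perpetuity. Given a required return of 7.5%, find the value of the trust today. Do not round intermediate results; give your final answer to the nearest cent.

D_1 = 36179.00000
D_2 = 43776.59000
D_3 = 52969.67390
D_4 = 64093.30542
Terminal value at year 4: TV = D_4×(1+g_2)/(r−g_2) = 65631.54475/0.051 = 1286893.03430
P_0 = D_1/(1+r)^1 + D_2/(1+r)^2 + D_3/(1+r)^3 + D_4/(1+r)^4 + TV/(1+r)^4
    = 33654.88372 + 37881.31098 + 42638.49887 + 47993.10105 + 963626.18585 = 1125793.98047

€1125793.98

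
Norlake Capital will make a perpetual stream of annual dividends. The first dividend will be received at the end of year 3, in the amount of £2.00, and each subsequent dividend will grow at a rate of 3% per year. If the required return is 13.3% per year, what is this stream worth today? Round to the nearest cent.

Value at end of year 2: C₁ / (r − g) = £2.00 / (0.133 − 0.03) = £19.4175
Discount to today: PV = £19.4175 / (1 + 0.133)^2 = £19.4175 / 1.283689 = £15.13

£15.13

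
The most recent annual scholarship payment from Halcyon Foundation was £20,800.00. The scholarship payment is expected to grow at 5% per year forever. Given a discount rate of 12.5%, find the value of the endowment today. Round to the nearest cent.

£291200.00

D₁ = D₀ × (1 + g) = £20,800.00 × 1.05 = £21,840.0000
Growing perpetuity: P = D₁ / (r − g) = £21,840.0000 / (0.125 − 0.05) = £291,200.00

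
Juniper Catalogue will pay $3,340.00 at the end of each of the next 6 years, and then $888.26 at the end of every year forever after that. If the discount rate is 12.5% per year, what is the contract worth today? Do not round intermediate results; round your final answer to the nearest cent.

$17045.04

PV of 6-year annuity: $3,340.00 × [1 − (1+0.125)^−6] / 0.125 = 13539.82068
Perpetuity value at year 6: $888.26 / 0.125 = 7106.08000
PV of perpetuity: 7106.08000 / (1+0.125)^6 = 3505.21739
Total PV = 13539.82068 + 3505.21739 = 17045.03807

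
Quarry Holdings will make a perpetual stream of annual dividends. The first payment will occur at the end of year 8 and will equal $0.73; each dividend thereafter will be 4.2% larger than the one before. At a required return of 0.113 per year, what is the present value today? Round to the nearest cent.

Value at end of year 7: C₁ / (r − g) = $0.73 / (0.113 − 0.042) = $10.2817
Discount to today: PV = $10.2817 / (1 + 0.113)^7 = $10.2817 / 2.115759 = $4.86

$4.86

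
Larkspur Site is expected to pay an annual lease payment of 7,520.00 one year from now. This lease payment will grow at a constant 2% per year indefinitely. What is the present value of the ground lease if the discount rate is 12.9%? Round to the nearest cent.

68990.83

Growing perpetuity: P = D₁ / (r − g) = 7,520.0000 / (0.129 − 0.02) = 68,990.83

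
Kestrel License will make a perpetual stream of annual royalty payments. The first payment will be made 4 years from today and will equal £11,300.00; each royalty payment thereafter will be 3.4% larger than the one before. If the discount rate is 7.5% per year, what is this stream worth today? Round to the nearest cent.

Value at end of year 3: C₁ / (r − g) = £11,300.00 / (0.075 − 0.034) = £275,609.7561
Discount to today: PV = £275,609.7561 / (1 + 0.075)^3 = £275,609.7561 / 1.242297 = £221,854.99

£221854.99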